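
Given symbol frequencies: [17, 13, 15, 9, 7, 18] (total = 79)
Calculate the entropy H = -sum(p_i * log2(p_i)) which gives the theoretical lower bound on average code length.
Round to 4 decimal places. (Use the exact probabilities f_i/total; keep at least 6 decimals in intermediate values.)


Per-symbol terms -p_i * log2(p_i) with p_i = f_i/79:
  p = 17/79 = 0.215190: log2(p) = -2.216318, -p*log2(p) = 0.476929
  p = 13/79 = 0.164557: log2(p) = -2.603341, -p*log2(p) = 0.428398
  p = 15/79 = 0.189873: log2(p) = -2.396890, -p*log2(p) = 0.455106
  p = 9/79 = 0.113924: log2(p) = -3.133856, -p*log2(p) = 0.357022
  p = 7/79 = 0.088608: log2(p) = -3.496426, -p*log2(p) = 0.309810
  p = 18/79 = 0.227848: log2(p) = -2.133856, -p*log2(p) = 0.486195
H = 0.476929 + 0.428398 + 0.455106 + 0.357022 + 0.309810 + 0.486195 = 2.513460

H = 2.5135 bits/symbol


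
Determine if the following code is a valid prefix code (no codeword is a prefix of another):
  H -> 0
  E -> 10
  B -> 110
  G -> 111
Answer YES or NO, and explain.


Checking each pair (does one codeword prefix another?):
  H='0' vs E='10': no prefix
  H='0' vs B='110': no prefix
  H='0' vs G='111': no prefix
  E='10' vs H='0': no prefix
  E='10' vs B='110': no prefix
  E='10' vs G='111': no prefix
  B='110' vs H='0': no prefix
  B='110' vs E='10': no prefix
  B='110' vs G='111': no prefix
  G='111' vs H='0': no prefix
  G='111' vs E='10': no prefix
  G='111' vs B='110': no prefix
No violation found over all pairs.

YES -- this is a valid prefix code. No codeword is a prefix of any other codeword.


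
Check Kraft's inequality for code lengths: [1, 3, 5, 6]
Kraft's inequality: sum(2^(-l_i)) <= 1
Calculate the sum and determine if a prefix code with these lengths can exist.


Sum = 2^(-1) + 2^(-3) + 2^(-5) + 2^(-6)
    = 0.5 + 0.125 + 0.03125 + 0.015625
    = 43/64 = 0.671875
Since 0.671875 <= 1, Kraft's inequality IS satisfied.
A prefix code with these lengths CAN exist.

Kraft sum = 0.671875. Satisfied.


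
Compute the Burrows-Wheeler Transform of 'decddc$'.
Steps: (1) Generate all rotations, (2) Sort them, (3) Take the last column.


Rotations (sorted):
  0: $decddc -> last char: c
  1: c$decdd -> last char: d
  2: cddc$de -> last char: e
  3: dc$decd -> last char: d
  4: ddc$dec -> last char: c
  5: decddc$ -> last char: $
  6: ecddc$d -> last char: d


BWT = cdedc$d


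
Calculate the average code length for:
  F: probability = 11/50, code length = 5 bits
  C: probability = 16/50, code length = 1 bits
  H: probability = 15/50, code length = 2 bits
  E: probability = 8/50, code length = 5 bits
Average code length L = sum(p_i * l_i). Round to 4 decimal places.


Weighted contributions p_i * l_i:
  F: (11/50) * 5 = 55/50
  C: (16/50) * 1 = 16/50
  H: (15/50) * 2 = 30/50
  E: (8/50) * 5 = 40/50
Sum = (55 + 16 + 30 + 40)/50 = 141/50

L = 141/50 = 2.8200 bits/symbol


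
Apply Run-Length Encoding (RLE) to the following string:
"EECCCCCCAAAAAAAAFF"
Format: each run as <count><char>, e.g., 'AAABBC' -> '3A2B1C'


Scanning runs left to right:
  i=0: run of 'E' x 2 -> '2E'
  i=2: run of 'C' x 6 -> '6C'
  i=8: run of 'A' x 8 -> '8A'
  i=16: run of 'F' x 2 -> '2F'

RLE = 2E6C8A2F


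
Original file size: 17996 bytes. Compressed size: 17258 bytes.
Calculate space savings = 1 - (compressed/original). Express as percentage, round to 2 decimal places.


ratio = compressed/original = 17258/17996 = 0.958991
savings = 1 - ratio = 1 - 0.958991 = 0.041009
as a percentage: 0.041009 * 100 = 4.1%

Space savings = 1 - 17258/17996 = 4.1%


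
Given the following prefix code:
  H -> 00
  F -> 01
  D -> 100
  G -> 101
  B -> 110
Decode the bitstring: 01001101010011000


Decoding step by step:
Bits 01 -> F
Bits 00 -> H
Bits 110 -> B
Bits 101 -> G
Bits 00 -> H
Bits 110 -> B
Bits 00 -> H


Decoded message: FHBGHBH


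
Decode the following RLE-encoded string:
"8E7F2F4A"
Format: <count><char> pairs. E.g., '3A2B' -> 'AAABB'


Expanding each <count><char> pair:
  8E -> 'EEEEEEEE'
  7F -> 'FFFFFFF'
  2F -> 'FF'
  4A -> 'AAAA'

Decoded = EEEEEEEEFFFFFFFFFAAAA


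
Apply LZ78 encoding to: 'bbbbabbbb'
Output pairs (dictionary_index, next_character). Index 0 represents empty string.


LZ78 encoding steps:
Dictionary: {0: ''}
Step 1: w='' (idx 0), next='b' -> output (0, 'b'), add 'b' as idx 1
Step 2: w='b' (idx 1), next='b' -> output (1, 'b'), add 'bb' as idx 2
Step 3: w='b' (idx 1), next='a' -> output (1, 'a'), add 'ba' as idx 3
Step 4: w='bb' (idx 2), next='b' -> output (2, 'b'), add 'bbb' as idx 4
Step 5: w='b' (idx 1), end of input -> output (1, '')


Encoded: [(0, 'b'), (1, 'b'), (1, 'a'), (2, 'b'), (1, '')]


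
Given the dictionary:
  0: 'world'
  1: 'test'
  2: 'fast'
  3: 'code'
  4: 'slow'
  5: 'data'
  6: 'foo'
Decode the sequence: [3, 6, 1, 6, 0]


Look up each index in the dictionary:
  3 -> 'code'
  6 -> 'foo'
  1 -> 'test'
  6 -> 'foo'
  0 -> 'world'

Decoded: "code foo test foo world"


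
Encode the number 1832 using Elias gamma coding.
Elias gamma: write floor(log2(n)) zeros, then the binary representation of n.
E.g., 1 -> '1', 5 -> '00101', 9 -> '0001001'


num_bits = floor(log2(1832)) + 1 = 11
leading_zeros = num_bits - 1 = 10
binary(1832) = 11100101000

Elias gamma(1832) = '0000000000' + '11100101000' = 000000000011100101000 (21 bits)


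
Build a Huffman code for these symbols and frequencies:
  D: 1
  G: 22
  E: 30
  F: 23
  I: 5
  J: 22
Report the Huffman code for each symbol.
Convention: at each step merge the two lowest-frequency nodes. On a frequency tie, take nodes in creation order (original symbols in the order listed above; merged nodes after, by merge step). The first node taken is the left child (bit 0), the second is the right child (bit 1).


Huffman tree construction:
Step 1: Merge D(1) + I(5) = 6
Step 2: Merge (D+I)(6) + G(22) = 28
Step 3: Merge J(22) + F(23) = 45
Step 4: Merge ((D+I)+G)(28) + E(30) = 58
Step 5: Merge (J+F)(45) + (((D+I)+G)+E)(58) = 103
Read each symbol's code off the tree from the root (left child = 0, right child = 1).

Codes:
  D: 1000 (length 4)
  G: 101 (length 3)
  E: 11 (length 2)
  F: 01 (length 2)
  I: 1001 (length 4)
  J: 00 (length 2)
Average code length: 240/103 = 2.3301 bits/symbol


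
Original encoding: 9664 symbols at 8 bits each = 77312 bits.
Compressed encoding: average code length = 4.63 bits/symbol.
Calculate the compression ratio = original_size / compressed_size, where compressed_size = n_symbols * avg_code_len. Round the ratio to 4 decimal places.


original_size = n_symbols * orig_bits = 9664 * 8 = 77312 bits
compressed_size = n_symbols * avg_code_len = 9664 * 4.63 = 44744.32 bits
ratio = original_size / compressed_size = 77312 / 44744.32 = 1.7279

Compression ratio = 1.7279


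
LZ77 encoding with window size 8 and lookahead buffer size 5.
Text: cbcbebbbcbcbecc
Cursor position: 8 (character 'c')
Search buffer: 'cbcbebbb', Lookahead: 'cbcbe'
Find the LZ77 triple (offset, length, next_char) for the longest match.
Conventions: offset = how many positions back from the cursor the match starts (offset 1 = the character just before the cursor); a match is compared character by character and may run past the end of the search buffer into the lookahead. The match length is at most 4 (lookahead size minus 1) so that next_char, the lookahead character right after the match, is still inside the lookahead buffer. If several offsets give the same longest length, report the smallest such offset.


Try each offset into the search buffer:
  offset=1 (pos 7, char 'b'): match length 0
  offset=2 (pos 6, char 'b'): match length 0
  offset=3 (pos 5, char 'b'): match length 0
  offset=4 (pos 4, char 'e'): match length 0
  offset=5 (pos 3, char 'b'): match length 0
  offset=6 (pos 2, char 'c'): match length 2
  offset=7 (pos 1, char 'b'): match length 0
  offset=8 (pos 0, char 'c'): match length 4
Longest match has length 4 at offset 8.
next_char = character at position 8 + 4 = 12 -> 'e'

Best match: offset=8, length=4 (matching 'cbcb' starting at position 0)
LZ77 triple: (8, 4, 'e')


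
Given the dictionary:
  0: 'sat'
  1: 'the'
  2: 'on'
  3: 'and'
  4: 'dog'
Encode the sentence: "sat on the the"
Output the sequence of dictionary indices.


Look up each word in the dictionary:
  'sat' -> 0
  'on' -> 2
  'the' -> 1
  'the' -> 1

Encoded: [0, 2, 1, 1]


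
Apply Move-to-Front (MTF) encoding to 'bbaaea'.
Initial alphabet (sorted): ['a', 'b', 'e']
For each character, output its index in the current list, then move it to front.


MTF encoding:
'b': index 1 in ['a', 'b', 'e'] -> ['b', 'a', 'e']
'b': index 0 in ['b', 'a', 'e'] -> ['b', 'a', 'e']
'a': index 1 in ['b', 'a', 'e'] -> ['a', 'b', 'e']
'a': index 0 in ['a', 'b', 'e'] -> ['a', 'b', 'e']
'e': index 2 in ['a', 'b', 'e'] -> ['e', 'a', 'b']
'a': index 1 in ['e', 'a', 'b'] -> ['a', 'e', 'b']


Output: [1, 0, 1, 0, 2, 1]


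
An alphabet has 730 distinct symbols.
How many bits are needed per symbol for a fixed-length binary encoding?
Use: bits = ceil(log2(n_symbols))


log2(730) = 9.5118
Bracket: 2^9 = 512 < 730 <= 2^10 = 1024
So ceil(log2(730)) = 10

bits = ceil(log2(730)) = ceil(9.5118) = 10 bits


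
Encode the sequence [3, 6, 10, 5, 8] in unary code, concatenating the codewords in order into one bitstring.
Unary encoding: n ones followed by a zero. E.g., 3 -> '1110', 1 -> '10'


Encode each number as n ones followed by a terminating 0:
  3 -> 1110 (4 bits)
  6 -> 1111110 (7 bits)
  10 -> 11111111110 (11 bits)
  5 -> 111110 (6 bits)
  8 -> 111111110 (9 bits)
Total length = 4 + 7 + 11 + 6 + 9 = 37 bits.

Unary([3, 6, 10, 5, 8]) = 1110111111011111111110111110111111110 (37 bits)


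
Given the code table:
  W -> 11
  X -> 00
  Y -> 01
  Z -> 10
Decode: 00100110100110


Decoding:
00 -> X
10 -> Z
01 -> Y
10 -> Z
10 -> Z
01 -> Y
10 -> Z


Result: XZYZZYZ


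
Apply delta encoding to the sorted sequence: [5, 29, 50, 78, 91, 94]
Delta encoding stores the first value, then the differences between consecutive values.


First value: 5
Deltas:
  29 - 5 = 24
  50 - 29 = 21
  78 - 50 = 28
  91 - 78 = 13
  94 - 91 = 3


Delta encoded: [5, 24, 21, 28, 13, 3]


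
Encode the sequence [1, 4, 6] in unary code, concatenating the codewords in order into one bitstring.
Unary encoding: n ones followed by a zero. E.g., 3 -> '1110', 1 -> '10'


Encode each number as n ones followed by a terminating 0:
  1 -> 10 (2 bits)
  4 -> 11110 (5 bits)
  6 -> 1111110 (7 bits)
Total length = 2 + 5 + 7 = 14 bits.

Unary([1, 4, 6]) = 10111101111110 (14 bits)


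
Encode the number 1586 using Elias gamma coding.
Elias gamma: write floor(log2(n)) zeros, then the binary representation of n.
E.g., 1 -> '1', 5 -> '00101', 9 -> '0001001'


num_bits = floor(log2(1586)) + 1 = 11
leading_zeros = num_bits - 1 = 10
binary(1586) = 11000110010

Elias gamma(1586) = '0000000000' + '11000110010' = 000000000011000110010 (21 bits)


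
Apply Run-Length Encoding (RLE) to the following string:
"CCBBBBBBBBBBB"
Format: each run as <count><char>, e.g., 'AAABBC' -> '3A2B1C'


Scanning runs left to right:
  i=0: run of 'C' x 2 -> '2C'
  i=2: run of 'B' x 11 -> '11B'

RLE = 2C11B


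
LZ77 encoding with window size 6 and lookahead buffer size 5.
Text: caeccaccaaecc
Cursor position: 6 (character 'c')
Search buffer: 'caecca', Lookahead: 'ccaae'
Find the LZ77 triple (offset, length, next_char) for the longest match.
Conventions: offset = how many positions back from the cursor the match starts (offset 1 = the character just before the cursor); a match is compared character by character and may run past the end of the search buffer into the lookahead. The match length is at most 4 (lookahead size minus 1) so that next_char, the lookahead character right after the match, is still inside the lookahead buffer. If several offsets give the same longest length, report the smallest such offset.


Try each offset into the search buffer:
  offset=1 (pos 5, char 'a'): match length 0
  offset=2 (pos 4, char 'c'): match length 1
  offset=3 (pos 3, char 'c'): match length 3
  offset=4 (pos 2, char 'e'): match length 0
  offset=5 (pos 1, char 'a'): match length 0
  offset=6 (pos 0, char 'c'): match length 1
Longest match has length 3 at offset 3.
next_char = character at position 6 + 3 = 9 -> 'a'

Best match: offset=3, length=3 (matching 'cca' starting at position 3)
LZ77 triple: (3, 3, 'a')


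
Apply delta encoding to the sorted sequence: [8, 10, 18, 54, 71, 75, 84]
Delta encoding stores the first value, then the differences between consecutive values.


First value: 8
Deltas:
  10 - 8 = 2
  18 - 10 = 8
  54 - 18 = 36
  71 - 54 = 17
  75 - 71 = 4
  84 - 75 = 9


Delta encoded: [8, 2, 8, 36, 17, 4, 9]


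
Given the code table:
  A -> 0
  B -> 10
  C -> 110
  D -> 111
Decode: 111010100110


Decoding:
111 -> D
0 -> A
10 -> B
10 -> B
0 -> A
110 -> C


Result: DABBAC


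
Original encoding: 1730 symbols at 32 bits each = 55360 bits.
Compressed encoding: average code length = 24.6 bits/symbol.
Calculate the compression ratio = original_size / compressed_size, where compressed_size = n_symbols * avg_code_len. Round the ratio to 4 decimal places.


original_size = n_symbols * orig_bits = 1730 * 32 = 55360 bits
compressed_size = n_symbols * avg_code_len = 1730 * 24.6 = 42558.0 bits
ratio = original_size / compressed_size = 55360 / 42558.0 = 1.3008

Compression ratio = 1.3008


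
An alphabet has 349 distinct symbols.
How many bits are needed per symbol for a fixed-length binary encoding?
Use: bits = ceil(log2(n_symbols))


log2(349) = 8.4471
Bracket: 2^8 = 256 < 349 <= 2^9 = 512
So ceil(log2(349)) = 9

bits = ceil(log2(349)) = ceil(8.4471) = 9 bits


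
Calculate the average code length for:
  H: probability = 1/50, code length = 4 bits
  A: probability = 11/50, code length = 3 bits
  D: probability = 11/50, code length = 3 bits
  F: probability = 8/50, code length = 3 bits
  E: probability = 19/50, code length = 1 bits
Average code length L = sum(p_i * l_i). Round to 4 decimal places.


Weighted contributions p_i * l_i:
  H: (1/50) * 4 = 4/50
  A: (11/50) * 3 = 33/50
  D: (11/50) * 3 = 33/50
  F: (8/50) * 3 = 24/50
  E: (19/50) * 1 = 19/50
Sum = (4 + 33 + 33 + 24 + 19)/50 = 113/50

L = 113/50 = 2.2600 bits/symbol


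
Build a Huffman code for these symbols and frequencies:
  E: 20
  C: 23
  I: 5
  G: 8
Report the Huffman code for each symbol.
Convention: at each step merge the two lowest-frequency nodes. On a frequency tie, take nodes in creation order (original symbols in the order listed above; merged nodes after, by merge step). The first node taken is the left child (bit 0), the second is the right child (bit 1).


Huffman tree construction:
Step 1: Merge I(5) + G(8) = 13
Step 2: Merge (I+G)(13) + E(20) = 33
Step 3: Merge C(23) + ((I+G)+E)(33) = 56
Read each symbol's code off the tree from the root (left child = 0, right child = 1).

Codes:
  E: 11 (length 2)
  C: 0 (length 1)
  I: 100 (length 3)
  G: 101 (length 3)
Average code length: 102/56 = 1.8214 bits/symbol


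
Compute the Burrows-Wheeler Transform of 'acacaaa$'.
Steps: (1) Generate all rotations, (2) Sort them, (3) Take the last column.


Rotations (sorted):
  0: $acacaaa -> last char: a
  1: a$acacaa -> last char: a
  2: aa$acaca -> last char: a
  3: aaa$acac -> last char: c
  4: acaaa$ac -> last char: c
  5: acacaaa$ -> last char: $
  6: caaa$aca -> last char: a
  7: cacaaa$a -> last char: a


BWT = aaacc$aa


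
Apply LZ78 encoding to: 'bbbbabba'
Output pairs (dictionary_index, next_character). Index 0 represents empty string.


LZ78 encoding steps:
Dictionary: {0: ''}
Step 1: w='' (idx 0), next='b' -> output (0, 'b'), add 'b' as idx 1
Step 2: w='b' (idx 1), next='b' -> output (1, 'b'), add 'bb' as idx 2
Step 3: w='b' (idx 1), next='a' -> output (1, 'a'), add 'ba' as idx 3
Step 4: w='bb' (idx 2), next='a' -> output (2, 'a'), add 'bba' as idx 4


Encoded: [(0, 'b'), (1, 'b'), (1, 'a'), (2, 'a')]


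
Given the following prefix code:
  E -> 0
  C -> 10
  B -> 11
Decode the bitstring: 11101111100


Decoding step by step:
Bits 11 -> B
Bits 10 -> C
Bits 11 -> B
Bits 11 -> B
Bits 10 -> C
Bits 0 -> E


Decoded message: BCBBCE


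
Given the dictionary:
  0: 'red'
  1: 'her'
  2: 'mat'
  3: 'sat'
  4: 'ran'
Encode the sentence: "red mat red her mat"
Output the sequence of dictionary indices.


Look up each word in the dictionary:
  'red' -> 0
  'mat' -> 2
  'red' -> 0
  'her' -> 1
  'mat' -> 2

Encoded: [0, 2, 0, 1, 2]


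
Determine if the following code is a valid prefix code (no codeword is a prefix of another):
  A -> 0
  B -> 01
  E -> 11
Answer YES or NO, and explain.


Checking each pair (does one codeword prefix another?):
  A='0' vs B='01': prefix -- VIOLATION

NO -- this is NOT a valid prefix code. A (0) is a prefix of B (01).


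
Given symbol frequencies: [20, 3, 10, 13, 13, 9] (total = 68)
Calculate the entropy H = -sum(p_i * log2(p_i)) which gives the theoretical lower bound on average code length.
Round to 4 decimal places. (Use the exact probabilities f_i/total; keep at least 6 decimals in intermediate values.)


Per-symbol terms -p_i * log2(p_i) with p_i = f_i/68:
  p = 20/68 = 0.294118: log2(p) = -1.765535, -p*log2(p) = 0.519275
  p = 3/68 = 0.044118: log2(p) = -4.502500, -p*log2(p) = 0.198640
  p = 10/68 = 0.147059: log2(p) = -2.765535, -p*log2(p) = 0.406696
  p = 13/68 = 0.191176: log2(p) = -2.387023, -p*log2(p) = 0.456343
  p = 13/68 = 0.191176: log2(p) = -2.387023, -p*log2(p) = 0.456343
  p = 9/68 = 0.132353: log2(p) = -2.917538, -p*log2(p) = 0.386145
H = 0.519275 + 0.198640 + 0.406696 + 0.456343 + 0.456343 + 0.386145 = 2.423442

H = 2.4234 bits/symbol


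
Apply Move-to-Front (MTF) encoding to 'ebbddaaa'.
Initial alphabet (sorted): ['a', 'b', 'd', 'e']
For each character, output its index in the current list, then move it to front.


MTF encoding:
'e': index 3 in ['a', 'b', 'd', 'e'] -> ['e', 'a', 'b', 'd']
'b': index 2 in ['e', 'a', 'b', 'd'] -> ['b', 'e', 'a', 'd']
'b': index 0 in ['b', 'e', 'a', 'd'] -> ['b', 'e', 'a', 'd']
'd': index 3 in ['b', 'e', 'a', 'd'] -> ['d', 'b', 'e', 'a']
'd': index 0 in ['d', 'b', 'e', 'a'] -> ['d', 'b', 'e', 'a']
'a': index 3 in ['d', 'b', 'e', 'a'] -> ['a', 'd', 'b', 'e']
'a': index 0 in ['a', 'd', 'b', 'e'] -> ['a', 'd', 'b', 'e']
'a': index 0 in ['a', 'd', 'b', 'e'] -> ['a', 'd', 'b', 'e']


Output: [3, 2, 0, 3, 0, 3, 0, 0]


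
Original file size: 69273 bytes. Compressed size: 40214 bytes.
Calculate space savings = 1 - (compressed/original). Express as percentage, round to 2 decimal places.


ratio = compressed/original = 40214/69273 = 0.580515
savings = 1 - ratio = 1 - 0.580515 = 0.419485
as a percentage: 0.419485 * 100 = 41.95%

Space savings = 1 - 40214/69273 = 41.95%


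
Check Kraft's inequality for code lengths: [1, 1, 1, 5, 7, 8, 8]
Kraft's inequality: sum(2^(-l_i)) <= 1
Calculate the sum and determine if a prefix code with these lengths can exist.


Sum = 2^(-1) + 2^(-1) + 2^(-1) + 2^(-5) + 2^(-7) + 2^(-8) + 2^(-8)
    = 0.5 + 0.5 + 0.5 + 0.03125 + 0.0078125 + 0.00390625 + 0.00390625
    = 396/256 = 1.546875
Since 1.546875 > 1, Kraft's inequality is NOT satisfied.
A prefix code with these lengths CANNOT exist.

Kraft sum = 1.546875. Not satisfied.


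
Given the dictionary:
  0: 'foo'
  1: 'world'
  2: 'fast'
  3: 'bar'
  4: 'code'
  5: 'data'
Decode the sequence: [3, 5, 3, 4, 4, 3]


Look up each index in the dictionary:
  3 -> 'bar'
  5 -> 'data'
  3 -> 'bar'
  4 -> 'code'
  4 -> 'code'
  3 -> 'bar'

Decoded: "bar data bar code code bar"


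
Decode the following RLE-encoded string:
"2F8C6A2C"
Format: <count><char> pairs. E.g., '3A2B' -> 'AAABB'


Expanding each <count><char> pair:
  2F -> 'FF'
  8C -> 'CCCCCCCC'
  6A -> 'AAAAAA'
  2C -> 'CC'

Decoded = FFCCCCCCCCAAAAAACC


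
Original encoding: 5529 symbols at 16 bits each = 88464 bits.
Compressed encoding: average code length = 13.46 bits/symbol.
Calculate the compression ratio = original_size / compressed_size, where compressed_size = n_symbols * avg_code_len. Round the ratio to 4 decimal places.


original_size = n_symbols * orig_bits = 5529 * 16 = 88464 bits
compressed_size = n_symbols * avg_code_len = 5529 * 13.46 = 74420.34 bits
ratio = original_size / compressed_size = 88464 / 74420.34 = 1.1887

Compression ratio = 1.1887


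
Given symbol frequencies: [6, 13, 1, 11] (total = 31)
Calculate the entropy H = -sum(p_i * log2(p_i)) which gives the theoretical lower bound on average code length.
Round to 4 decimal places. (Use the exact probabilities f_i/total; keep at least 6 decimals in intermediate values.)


Per-symbol terms -p_i * log2(p_i) with p_i = f_i/31:
  p = 6/31 = 0.193548: log2(p) = -2.369234, -p*log2(p) = 0.458561
  p = 13/31 = 0.419355: log2(p) = -1.253757, -p*log2(p) = 0.525769
  p = 1/31 = 0.032258: log2(p) = -4.954196, -p*log2(p) = 0.159813
  p = 11/31 = 0.354839: log2(p) = -1.494765, -p*log2(p) = 0.530400
H = 0.458561 + 0.525769 + 0.159813 + 0.530400 = 1.674543

H = 1.6745 bits/symbol


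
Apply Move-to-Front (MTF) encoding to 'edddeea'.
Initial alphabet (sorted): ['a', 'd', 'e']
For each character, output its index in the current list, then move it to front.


MTF encoding:
'e': index 2 in ['a', 'd', 'e'] -> ['e', 'a', 'd']
'd': index 2 in ['e', 'a', 'd'] -> ['d', 'e', 'a']
'd': index 0 in ['d', 'e', 'a'] -> ['d', 'e', 'a']
'd': index 0 in ['d', 'e', 'a'] -> ['d', 'e', 'a']
'e': index 1 in ['d', 'e', 'a'] -> ['e', 'd', 'a']
'e': index 0 in ['e', 'd', 'a'] -> ['e', 'd', 'a']
'a': index 2 in ['e', 'd', 'a'] -> ['a', 'e', 'd']


Output: [2, 2, 0, 0, 1, 0, 2]


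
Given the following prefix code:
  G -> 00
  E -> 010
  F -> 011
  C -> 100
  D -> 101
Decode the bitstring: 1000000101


Decoding step by step:
Bits 100 -> C
Bits 00 -> G
Bits 00 -> G
Bits 101 -> D


Decoded message: CGGD


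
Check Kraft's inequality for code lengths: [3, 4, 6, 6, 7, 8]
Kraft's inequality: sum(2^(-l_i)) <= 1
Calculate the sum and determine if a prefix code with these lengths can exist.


Sum = 2^(-3) + 2^(-4) + 2^(-6) + 2^(-6) + 2^(-7) + 2^(-8)
    = 0.125 + 0.0625 + 0.015625 + 0.015625 + 0.0078125 + 0.00390625
    = 59/256 = 0.23046875
Since 0.23046875 <= 1, Kraft's inequality IS satisfied.
A prefix code with these lengths CAN exist.

Kraft sum = 0.23046875. Satisfied.


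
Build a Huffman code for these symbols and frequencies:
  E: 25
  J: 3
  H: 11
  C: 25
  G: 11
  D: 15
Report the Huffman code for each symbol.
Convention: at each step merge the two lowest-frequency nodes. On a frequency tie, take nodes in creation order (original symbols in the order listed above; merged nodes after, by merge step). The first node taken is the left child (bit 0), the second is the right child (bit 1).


Huffman tree construction:
Step 1: Merge J(3) + H(11) = 14
Step 2: Merge G(11) + (J+H)(14) = 25
Step 3: Merge D(15) + E(25) = 40
Step 4: Merge C(25) + (G+(J+H))(25) = 50
Step 5: Merge (D+E)(40) + (C+(G+(J+H)))(50) = 90
Read each symbol's code off the tree from the root (left child = 0, right child = 1).

Codes:
  E: 01 (length 2)
  J: 1110 (length 4)
  H: 1111 (length 4)
  C: 10 (length 2)
  G: 110 (length 3)
  D: 00 (length 2)
Average code length: 219/90 = 2.4333 bits/symbol


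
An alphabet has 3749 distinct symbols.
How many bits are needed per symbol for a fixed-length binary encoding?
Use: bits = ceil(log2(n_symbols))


log2(3749) = 11.8723
Bracket: 2^11 = 2048 < 3749 <= 2^12 = 4096
So ceil(log2(3749)) = 12

bits = ceil(log2(3749)) = ceil(11.8723) = 12 bits


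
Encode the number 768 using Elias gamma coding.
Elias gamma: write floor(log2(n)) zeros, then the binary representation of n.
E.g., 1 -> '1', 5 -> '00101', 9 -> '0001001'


num_bits = floor(log2(768)) + 1 = 10
leading_zeros = num_bits - 1 = 9
binary(768) = 1100000000

Elias gamma(768) = '000000000' + '1100000000' = 0000000001100000000 (19 bits)


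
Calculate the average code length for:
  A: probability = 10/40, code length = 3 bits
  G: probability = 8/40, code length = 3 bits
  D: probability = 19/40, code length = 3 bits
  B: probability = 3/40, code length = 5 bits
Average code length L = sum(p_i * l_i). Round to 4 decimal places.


Weighted contributions p_i * l_i:
  A: (10/40) * 3 = 30/40
  G: (8/40) * 3 = 24/40
  D: (19/40) * 3 = 57/40
  B: (3/40) * 5 = 15/40
Sum = (30 + 24 + 57 + 15)/40 = 126/40

L = 126/40 = 3.1500 bits/symbol


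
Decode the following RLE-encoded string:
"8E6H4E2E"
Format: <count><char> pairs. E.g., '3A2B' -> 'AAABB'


Expanding each <count><char> pair:
  8E -> 'EEEEEEEE'
  6H -> 'HHHHHH'
  4E -> 'EEEE'
  2E -> 'EE'

Decoded = EEEEEEEEHHHHHHEEEEEE


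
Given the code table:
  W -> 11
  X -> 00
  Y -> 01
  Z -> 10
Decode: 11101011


Decoding:
11 -> W
10 -> Z
10 -> Z
11 -> W


Result: WZZW


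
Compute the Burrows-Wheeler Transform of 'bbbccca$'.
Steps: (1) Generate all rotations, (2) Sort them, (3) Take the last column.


Rotations (sorted):
  0: $bbbccca -> last char: a
  1: a$bbbccc -> last char: c
  2: bbbccca$ -> last char: $
  3: bbccca$b -> last char: b
  4: bccca$bb -> last char: b
  5: ca$bbbcc -> last char: c
  6: cca$bbbc -> last char: c
  7: ccca$bbb -> last char: b


BWT = ac$bbccb


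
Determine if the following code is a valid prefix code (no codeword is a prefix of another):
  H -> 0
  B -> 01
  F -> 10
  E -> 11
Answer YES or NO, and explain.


Checking each pair (does one codeword prefix another?):
  H='0' vs B='01': prefix -- VIOLATION

NO -- this is NOT a valid prefix code. H (0) is a prefix of B (01).


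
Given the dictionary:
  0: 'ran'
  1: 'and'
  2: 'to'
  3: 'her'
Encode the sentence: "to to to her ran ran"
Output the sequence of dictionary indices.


Look up each word in the dictionary:
  'to' -> 2
  'to' -> 2
  'to' -> 2
  'her' -> 3
  'ran' -> 0
  'ran' -> 0

Encoded: [2, 2, 2, 3, 0, 0]


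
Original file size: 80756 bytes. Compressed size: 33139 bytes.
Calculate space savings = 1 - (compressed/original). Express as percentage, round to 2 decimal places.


ratio = compressed/original = 33139/80756 = 0.41036
savings = 1 - ratio = 1 - 0.41036 = 0.58964
as a percentage: 0.58964 * 100 = 58.96%

Space savings = 1 - 33139/80756 = 58.96%


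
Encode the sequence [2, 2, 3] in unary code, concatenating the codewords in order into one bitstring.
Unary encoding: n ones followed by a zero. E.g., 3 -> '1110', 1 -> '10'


Encode each number as n ones followed by a terminating 0:
  2 -> 110 (3 bits)
  2 -> 110 (3 bits)
  3 -> 1110 (4 bits)
Total length = 3 + 3 + 4 = 10 bits.

Unary([2, 2, 3]) = 1101101110 (10 bits)


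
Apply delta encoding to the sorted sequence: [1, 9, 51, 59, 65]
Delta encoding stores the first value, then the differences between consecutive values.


First value: 1
Deltas:
  9 - 1 = 8
  51 - 9 = 42
  59 - 51 = 8
  65 - 59 = 6


Delta encoded: [1, 8, 42, 8, 6]


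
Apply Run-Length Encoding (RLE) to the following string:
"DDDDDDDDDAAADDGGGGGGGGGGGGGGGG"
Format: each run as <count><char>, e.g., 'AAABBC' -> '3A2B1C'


Scanning runs left to right:
  i=0: run of 'D' x 9 -> '9D'
  i=9: run of 'A' x 3 -> '3A'
  i=12: run of 'D' x 2 -> '2D'
  i=14: run of 'G' x 16 -> '16G'

RLE = 9D3A2D16G


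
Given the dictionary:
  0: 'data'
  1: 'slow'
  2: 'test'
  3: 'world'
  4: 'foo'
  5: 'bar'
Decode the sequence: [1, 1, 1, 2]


Look up each index in the dictionary:
  1 -> 'slow'
  1 -> 'slow'
  1 -> 'slow'
  2 -> 'test'

Decoded: "slow slow slow test"


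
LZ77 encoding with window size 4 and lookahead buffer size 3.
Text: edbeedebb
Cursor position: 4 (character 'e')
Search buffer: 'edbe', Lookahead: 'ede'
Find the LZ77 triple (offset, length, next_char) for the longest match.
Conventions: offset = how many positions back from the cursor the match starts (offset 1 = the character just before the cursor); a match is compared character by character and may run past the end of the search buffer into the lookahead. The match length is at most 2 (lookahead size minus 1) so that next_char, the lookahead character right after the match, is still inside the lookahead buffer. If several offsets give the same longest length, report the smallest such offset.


Try each offset into the search buffer:
  offset=1 (pos 3, char 'e'): match length 1
  offset=2 (pos 2, char 'b'): match length 0
  offset=3 (pos 1, char 'd'): match length 0
  offset=4 (pos 0, char 'e'): match length 2
Longest match has length 2 at offset 4.
next_char = character at position 4 + 2 = 6 -> 'e'

Best match: offset=4, length=2 (matching 'ed' starting at position 0)
LZ77 triple: (4, 2, 'e')


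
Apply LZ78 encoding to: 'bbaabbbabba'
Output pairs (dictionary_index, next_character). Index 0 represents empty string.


LZ78 encoding steps:
Dictionary: {0: ''}
Step 1: w='' (idx 0), next='b' -> output (0, 'b'), add 'b' as idx 1
Step 2: w='b' (idx 1), next='a' -> output (1, 'a'), add 'ba' as idx 2
Step 3: w='' (idx 0), next='a' -> output (0, 'a'), add 'a' as idx 3
Step 4: w='b' (idx 1), next='b' -> output (1, 'b'), add 'bb' as idx 4
Step 5: w='ba' (idx 2), next='b' -> output (2, 'b'), add 'bab' as idx 5
Step 6: w='ba' (idx 2), end of input -> output (2, '')


Encoded: [(0, 'b'), (1, 'a'), (0, 'a'), (1, 'b'), (2, 'b'), (2, '')]


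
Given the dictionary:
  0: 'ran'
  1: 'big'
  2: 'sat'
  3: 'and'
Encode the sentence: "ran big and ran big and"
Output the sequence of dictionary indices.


Look up each word in the dictionary:
  'ran' -> 0
  'big' -> 1
  'and' -> 3
  'ran' -> 0
  'big' -> 1
  'and' -> 3

Encoded: [0, 1, 3, 0, 1, 3]


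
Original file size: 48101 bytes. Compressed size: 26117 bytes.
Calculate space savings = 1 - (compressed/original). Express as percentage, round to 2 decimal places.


ratio = compressed/original = 26117/48101 = 0.542962
savings = 1 - ratio = 1 - 0.542962 = 0.457038
as a percentage: 0.457038 * 100 = 45.7%

Space savings = 1 - 26117/48101 = 45.7%


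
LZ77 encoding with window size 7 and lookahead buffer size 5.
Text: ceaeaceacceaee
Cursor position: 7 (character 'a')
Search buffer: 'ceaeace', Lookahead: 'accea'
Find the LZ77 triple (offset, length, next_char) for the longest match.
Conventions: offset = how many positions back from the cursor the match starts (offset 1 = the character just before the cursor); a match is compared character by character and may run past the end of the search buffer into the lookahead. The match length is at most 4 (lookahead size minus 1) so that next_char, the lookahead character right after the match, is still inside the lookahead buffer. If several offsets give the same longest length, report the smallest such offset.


Try each offset into the search buffer:
  offset=1 (pos 6, char 'e'): match length 0
  offset=2 (pos 5, char 'c'): match length 0
  offset=3 (pos 4, char 'a'): match length 2
  offset=4 (pos 3, char 'e'): match length 0
  offset=5 (pos 2, char 'a'): match length 1
  offset=6 (pos 1, char 'e'): match length 0
  offset=7 (pos 0, char 'c'): match length 0
Longest match has length 2 at offset 3.
next_char = character at position 7 + 2 = 9 -> 'c'

Best match: offset=3, length=2 (matching 'ac' starting at position 4)
LZ77 triple: (3, 2, 'c')


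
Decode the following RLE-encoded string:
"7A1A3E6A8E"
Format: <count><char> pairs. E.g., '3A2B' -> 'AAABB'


Expanding each <count><char> pair:
  7A -> 'AAAAAAA'
  1A -> 'A'
  3E -> 'EEE'
  6A -> 'AAAAAA'
  8E -> 'EEEEEEEE'

Decoded = AAAAAAAAEEEAAAAAAEEEEEEEE


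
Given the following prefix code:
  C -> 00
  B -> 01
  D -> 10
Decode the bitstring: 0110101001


Decoding step by step:
Bits 01 -> B
Bits 10 -> D
Bits 10 -> D
Bits 10 -> D
Bits 01 -> B


Decoded message: BDDDB


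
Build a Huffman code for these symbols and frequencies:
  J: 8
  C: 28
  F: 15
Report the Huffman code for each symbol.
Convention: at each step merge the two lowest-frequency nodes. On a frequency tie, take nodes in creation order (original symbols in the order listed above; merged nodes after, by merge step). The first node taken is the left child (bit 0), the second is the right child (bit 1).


Huffman tree construction:
Step 1: Merge J(8) + F(15) = 23
Step 2: Merge (J+F)(23) + C(28) = 51
Read each symbol's code off the tree from the root (left child = 0, right child = 1).

Codes:
  J: 00 (length 2)
  C: 1 (length 1)
  F: 01 (length 2)
Average code length: 74/51 = 1.4510 bits/symbol


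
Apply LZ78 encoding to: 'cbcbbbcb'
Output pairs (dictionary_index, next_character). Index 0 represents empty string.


LZ78 encoding steps:
Dictionary: {0: ''}
Step 1: w='' (idx 0), next='c' -> output (0, 'c'), add 'c' as idx 1
Step 2: w='' (idx 0), next='b' -> output (0, 'b'), add 'b' as idx 2
Step 3: w='c' (idx 1), next='b' -> output (1, 'b'), add 'cb' as idx 3
Step 4: w='b' (idx 2), next='b' -> output (2, 'b'), add 'bb' as idx 4
Step 5: w='cb' (idx 3), end of input -> output (3, '')


Encoded: [(0, 'c'), (0, 'b'), (1, 'b'), (2, 'b'), (3, '')]


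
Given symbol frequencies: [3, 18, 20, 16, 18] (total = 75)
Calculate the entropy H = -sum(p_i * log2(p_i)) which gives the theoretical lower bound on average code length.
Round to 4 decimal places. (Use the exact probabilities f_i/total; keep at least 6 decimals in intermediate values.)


Per-symbol terms -p_i * log2(p_i) with p_i = f_i/75:
  p = 3/75 = 0.040000: log2(p) = -4.643856, -p*log2(p) = 0.185754
  p = 18/75 = 0.240000: log2(p) = -2.058894, -p*log2(p) = 0.494134
  p = 20/75 = 0.266667: log2(p) = -1.906891, -p*log2(p) = 0.508504
  p = 16/75 = 0.213333: log2(p) = -2.228819, -p*log2(p) = 0.475481
  p = 18/75 = 0.240000: log2(p) = -2.058894, -p*log2(p) = 0.494134
H = 0.185754 + 0.494134 + 0.508504 + 0.475481 + 0.494134 = 2.158007

H = 2.158 bits/symbol


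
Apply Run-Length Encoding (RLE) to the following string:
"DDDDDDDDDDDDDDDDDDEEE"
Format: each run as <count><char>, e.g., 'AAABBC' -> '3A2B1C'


Scanning runs left to right:
  i=0: run of 'D' x 18 -> '18D'
  i=18: run of 'E' x 3 -> '3E'

RLE = 18D3E


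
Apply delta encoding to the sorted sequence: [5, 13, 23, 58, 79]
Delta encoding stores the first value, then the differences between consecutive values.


First value: 5
Deltas:
  13 - 5 = 8
  23 - 13 = 10
  58 - 23 = 35
  79 - 58 = 21


Delta encoded: [5, 8, 10, 35, 21]


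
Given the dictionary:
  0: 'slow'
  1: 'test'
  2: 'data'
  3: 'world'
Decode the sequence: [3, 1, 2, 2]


Look up each index in the dictionary:
  3 -> 'world'
  1 -> 'test'
  2 -> 'data'
  2 -> 'data'

Decoded: "world test data data"


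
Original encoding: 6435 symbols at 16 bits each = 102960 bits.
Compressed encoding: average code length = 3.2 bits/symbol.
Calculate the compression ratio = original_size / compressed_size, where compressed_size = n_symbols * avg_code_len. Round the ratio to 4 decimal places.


original_size = n_symbols * orig_bits = 6435 * 16 = 102960 bits
compressed_size = n_symbols * avg_code_len = 6435 * 3.2 = 20592.0 bits
ratio = original_size / compressed_size = 102960 / 20592.0 = 5.0

Compression ratio = 5.0


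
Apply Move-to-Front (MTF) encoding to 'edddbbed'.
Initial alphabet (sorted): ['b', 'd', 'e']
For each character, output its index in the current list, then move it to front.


MTF encoding:
'e': index 2 in ['b', 'd', 'e'] -> ['e', 'b', 'd']
'd': index 2 in ['e', 'b', 'd'] -> ['d', 'e', 'b']
'd': index 0 in ['d', 'e', 'b'] -> ['d', 'e', 'b']
'd': index 0 in ['d', 'e', 'b'] -> ['d', 'e', 'b']
'b': index 2 in ['d', 'e', 'b'] -> ['b', 'd', 'e']
'b': index 0 in ['b', 'd', 'e'] -> ['b', 'd', 'e']
'e': index 2 in ['b', 'd', 'e'] -> ['e', 'b', 'd']
'd': index 2 in ['e', 'b', 'd'] -> ['d', 'e', 'b']


Output: [2, 2, 0, 0, 2, 0, 2, 2]


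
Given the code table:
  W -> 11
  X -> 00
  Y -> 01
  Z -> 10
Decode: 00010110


Decoding:
00 -> X
01 -> Y
01 -> Y
10 -> Z


Result: XYYZ


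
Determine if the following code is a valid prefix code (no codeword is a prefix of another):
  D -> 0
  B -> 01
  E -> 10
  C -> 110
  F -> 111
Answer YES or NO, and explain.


Checking each pair (does one codeword prefix another?):
  D='0' vs B='01': prefix -- VIOLATION

NO -- this is NOT a valid prefix code. D (0) is a prefix of B (01).


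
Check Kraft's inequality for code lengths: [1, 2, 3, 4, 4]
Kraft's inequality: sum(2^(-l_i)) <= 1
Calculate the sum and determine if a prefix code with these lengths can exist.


Sum = 2^(-1) + 2^(-2) + 2^(-3) + 2^(-4) + 2^(-4)
    = 0.5 + 0.25 + 0.125 + 0.0625 + 0.0625
    = 16/16 = 1.0
Since 1.0 <= 1, Kraft's inequality IS satisfied.
A prefix code with these lengths CAN exist.

Kraft sum = 1.0. Satisfied.


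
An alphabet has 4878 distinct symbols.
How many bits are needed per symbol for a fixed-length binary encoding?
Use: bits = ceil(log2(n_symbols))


log2(4878) = 12.2521
Bracket: 2^12 = 4096 < 4878 <= 2^13 = 8192
So ceil(log2(4878)) = 13

bits = ceil(log2(4878)) = ceil(12.2521) = 13 bits


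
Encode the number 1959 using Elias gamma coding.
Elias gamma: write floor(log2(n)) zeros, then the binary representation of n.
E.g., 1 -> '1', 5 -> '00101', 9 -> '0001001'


num_bits = floor(log2(1959)) + 1 = 11
leading_zeros = num_bits - 1 = 10
binary(1959) = 11110100111

Elias gamma(1959) = '0000000000' + '11110100111' = 000000000011110100111 (21 bits)


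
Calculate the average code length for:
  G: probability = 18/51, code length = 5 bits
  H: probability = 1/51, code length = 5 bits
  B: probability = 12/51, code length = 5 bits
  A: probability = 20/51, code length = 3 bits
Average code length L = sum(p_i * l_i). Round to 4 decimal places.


Weighted contributions p_i * l_i:
  G: (18/51) * 5 = 90/51
  H: (1/51) * 5 = 5/51
  B: (12/51) * 5 = 60/51
  A: (20/51) * 3 = 60/51
Sum = (90 + 5 + 60 + 60)/51 = 215/51

L = 215/51 = 4.2157 bits/symbol


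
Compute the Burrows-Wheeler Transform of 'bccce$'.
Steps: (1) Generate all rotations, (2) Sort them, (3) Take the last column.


Rotations (sorted):
  0: $bccce -> last char: e
  1: bccce$ -> last char: $
  2: ccce$b -> last char: b
  3: cce$bc -> last char: c
  4: ce$bcc -> last char: c
  5: e$bccc -> last char: c


BWT = e$bccc


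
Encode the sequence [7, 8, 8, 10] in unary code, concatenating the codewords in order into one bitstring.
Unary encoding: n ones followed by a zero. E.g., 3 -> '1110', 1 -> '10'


Encode each number as n ones followed by a terminating 0:
  7 -> 11111110 (8 bits)
  8 -> 111111110 (9 bits)
  8 -> 111111110 (9 bits)
  10 -> 11111111110 (11 bits)
Total length = 8 + 9 + 9 + 11 = 37 bits.

Unary([7, 8, 8, 10]) = 1111111011111111011111111011111111110 (37 bits)


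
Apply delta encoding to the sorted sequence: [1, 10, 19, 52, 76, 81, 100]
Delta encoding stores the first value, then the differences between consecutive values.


First value: 1
Deltas:
  10 - 1 = 9
  19 - 10 = 9
  52 - 19 = 33
  76 - 52 = 24
  81 - 76 = 5
  100 - 81 = 19


Delta encoded: [1, 9, 9, 33, 24, 5, 19]


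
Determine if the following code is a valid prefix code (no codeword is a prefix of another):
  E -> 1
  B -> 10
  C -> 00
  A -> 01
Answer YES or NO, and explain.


Checking each pair (does one codeword prefix another?):
  E='1' vs B='10': prefix -- VIOLATION

NO -- this is NOT a valid prefix code. E (1) is a prefix of B (10).


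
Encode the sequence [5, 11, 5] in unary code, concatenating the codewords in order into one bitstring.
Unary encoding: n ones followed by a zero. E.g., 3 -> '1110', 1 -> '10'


Encode each number as n ones followed by a terminating 0:
  5 -> 111110 (6 bits)
  11 -> 111111111110 (12 bits)
  5 -> 111110 (6 bits)
Total length = 6 + 12 + 6 = 24 bits.

Unary([5, 11, 5]) = 111110111111111110111110 (24 bits)


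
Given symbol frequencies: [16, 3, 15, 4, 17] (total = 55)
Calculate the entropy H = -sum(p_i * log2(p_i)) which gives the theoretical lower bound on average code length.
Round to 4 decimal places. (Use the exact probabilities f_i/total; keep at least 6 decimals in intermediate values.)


Per-symbol terms -p_i * log2(p_i) with p_i = f_i/55:
  p = 16/55 = 0.290909: log2(p) = -1.781360, -p*log2(p) = 0.518214
  p = 3/55 = 0.054545: log2(p) = -4.196397, -p*log2(p) = 0.228894
  p = 15/55 = 0.272727: log2(p) = -1.874469, -p*log2(p) = 0.511219
  p = 4/55 = 0.072727: log2(p) = -3.781360, -p*log2(p) = 0.275008
  p = 17/55 = 0.309091: log2(p) = -1.693897, -p*log2(p) = 0.523568
H = 0.518214 + 0.228894 + 0.511219 + 0.275008 + 0.523568 = 2.056903

H = 2.0569 bits/symbol
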